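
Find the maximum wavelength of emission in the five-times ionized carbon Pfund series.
207.106 nm

The longest wavelength corresponds to the smallest energy transition in the series.
The Pfund series has all transitions ending at n_f = 5.

For C⁵⁺ (Z = 6), the first line (α-line) is the jump from n = 6 to n = 5:
E_6 = -13.6057 × 6² / 6² = -13.6057000 eV
E_5 = -13.6057 × 6² / 5² = -19.5922080 eV
ΔE = E_6 - E_5 = 5.9865080 eV

λ = hc/E = 1239.84 eV·nm / 5.9865080 eV
λ = 207.106 nm

This is the α-line of the Pfund series in C⁵⁺.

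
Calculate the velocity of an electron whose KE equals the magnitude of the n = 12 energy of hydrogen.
1.82e+05 m/s (or 0.0608% of c)

The binding energy at n = 12 for hydrogen is:
E_12 = -13.6057/12² = -0.0944840 eV
|E_12| = 0.0944840 eV

Convert to Joules:
KE = 0.0944840 eV × (1.602177 × 10⁻¹⁹ J/eV) = 1.5138e-20 J

Using KE = ½mv²:
v = √(2·KE/m_e)
v = √(2 × 1.5138e-20 J / 9.10938 × 10⁻³¹ kg)
v = 1.82e+05 m/s

This is approximately 0.0608% the speed of light.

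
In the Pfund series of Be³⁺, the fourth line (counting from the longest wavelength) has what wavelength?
205.94999 nm

The lines of a series are numbered from the longest wavelength (smallest ΔE) outward; the fourth line is the transition from n = n_f + 4 to n_f.
The Pfund series has all transitions ending at n_f = 5.

For Be³⁺ (Z = 4), the fourth line (δ-line) is the jump from n = 9 to n = 5:
E_9 = -13.6057 × 4² / 9² = -2.687545679 eV
E_5 = -13.6057 × 4² / 5² = -8.707648000 eV
ΔE = E_9 - E_5 = 6.020102321 eV

λ = hc/E = 1239.84 eV·nm / 6.020102321 eV
λ = 205.94999 nm

This is the δ-line of the Pfund series in Be³⁺.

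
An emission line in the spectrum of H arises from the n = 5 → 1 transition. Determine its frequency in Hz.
3.15825e+15 Hz

First, find the transition energy:
E_5 = -13.6057 / 5² = -0.54422800 eV
E_1 = -13.6057 / 1² = -13.60570000 eV
|ΔE| = |E_1 - E_5| = 13.06147200 eV

Convert to Joules: E = 13.06147200 eV × (1.602177 × 10⁻¹⁹ J/eV) = 2.0926790e-18 J

Using E = hf:
f = E/h = 2.0926790e-18 J / (6.62607 × 10⁻³⁴ J·s)
f = 3.15825e+15 Hz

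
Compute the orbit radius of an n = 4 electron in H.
0.84668 nm (or 8.46684 Å)

The Bohr radius formula is:
r_n = n² a₀ / Z

where a₀ = 0.05291772 nm is the Bohr radius.

For H (Z = 1) at n = 4:
r_4 = 4² × 0.05291772 nm / 1
r_4 = 16 × 0.05291772 nm / 1
r_4 = 0.846684 nm / 1
r_4 = 0.84668 nm

The electron orbits at approximately 0.84668 nm from the nucleus.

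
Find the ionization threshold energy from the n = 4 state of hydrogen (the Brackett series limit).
0.8504 eV

The series limit corresponds to the transition from n = ∞ to n = 4.
This is the highest energy (shortest wavelength) transition in the Brackett series.

E_∞ = 0 eV
E_4 = -13.6057 / 4² = -0.8504 eV

Energy at series limit:
ΔE = E_∞ - E_4 = 0 - (-0.8504) = 0.8504 eV

This energy equals the ionization energy from the n = 4 state of hydrogen.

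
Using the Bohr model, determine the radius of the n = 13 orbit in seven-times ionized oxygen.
1.1179 nm (or 11.1789 Å)

The Bohr radius formula is:
r_n = n² a₀ / Z

where a₀ = 0.0529177 nm is the Bohr radius.

For O⁷⁺ (Z = 8) at n = 13:
r_13 = 13² × 0.0529177 nm / 8
r_13 = 169 × 0.0529177 nm / 8
r_13 = 8.94309 nm / 8
r_13 = 1.1179 nm

The electron orbits at approximately 1.1179 nm from the nucleus.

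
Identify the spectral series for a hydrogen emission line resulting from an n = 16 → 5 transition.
Pfund series

The spectral series in hydrogen are named based on the final (lower) energy level:
- Lyman series: n_final = 1 (ultraviolet)
- Balmer series: n_final = 2 (visible/near-UV)
- Paschen series: n_final = 3 (infrared)
- Brackett series: n_final = 4 (infrared)
- Pfund series: n_final = 5 (far infrared)

Since this transition ends at n = 5, it belongs to the Pfund series.

For reference, this 16 → 5 line has photon energy
ΔE = 13.6057 eV × (1/5² - 1/16²) = 0.4910807344 eV,
corresponding to wavelength λ = hc/ΔE = 1239.84 eV·nm / 0.4910807344 eV = 2524.7172 nm in the far infrared region.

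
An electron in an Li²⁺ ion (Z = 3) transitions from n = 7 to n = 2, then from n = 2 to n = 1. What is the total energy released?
119.95 eV

The energy levels of Li²⁺ are E_n = -13.6057 × 3² / n² eV.

First transition (7 → 2):
ΔE₁ = |E_2 - E_7|
ΔE₁ = |-30.61282500 - (-2.49900612)| = 28.11382 eV

Second transition (2 → 1):
ΔE₂ = |E_1 - E_2|
ΔE₂ = |-122.45130000 - (-30.61282500)| = 91.83848 eV

Total energy released:
E_total = ΔE₁ + ΔE₂ = 28.11382 + 91.83848 = 119.95 eV

Note: This equals the direct transition 7 → 1: 119.95 eV ✓
Energy is conserved regardless of the path taken.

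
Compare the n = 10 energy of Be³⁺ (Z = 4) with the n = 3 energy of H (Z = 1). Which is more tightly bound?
Be³⁺ at n = 10 (E = -2.1769 eV)

Using E_n = -13.6057 Z² / n² eV:

Be³⁺ (Z = 4) at n = 10:
E = -13.6057 × 4² / 10² = -13.6057 × 16 / 100 = -2.1769120 eV

H (Z = 1) at n = 3:
E = -13.6057 × 1² / 3² = -13.6057 × 1 / 9 = -1.5117444 eV

Since -2.1769120 eV < -1.5117444 eV,
Be³⁺ at n = 10 is more tightly bound (requires more energy to ionize).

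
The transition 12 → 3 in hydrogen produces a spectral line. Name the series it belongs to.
Paschen series

The spectral series in hydrogen are named based on the final (lower) energy level:
- Lyman series: n_final = 1 (ultraviolet)
- Balmer series: n_final = 2 (visible/near-UV)
- Paschen series: n_final = 3 (infrared)
- Brackett series: n_final = 4 (infrared)
- Pfund series: n_final = 5 (far infrared)

Since this transition ends at n = 3, it belongs to the Paschen series.

For reference, this 12 → 3 line has photon energy
ΔE = 13.6057 eV × (1/3² - 1/12²) = 1.417260 eV,
corresponding to wavelength λ = hc/ΔE = 1239.84 eV·nm / 1.417260 eV = 874.81 nm in the infrared region.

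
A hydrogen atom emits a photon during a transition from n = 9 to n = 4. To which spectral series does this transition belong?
Brackett series

The spectral series in hydrogen are named based on the final (lower) energy level:
- Lyman series: n_final = 1 (ultraviolet)
- Balmer series: n_final = 2 (visible/near-UV)
- Paschen series: n_final = 3 (infrared)
- Brackett series: n_final = 4 (infrared)
- Pfund series: n_final = 5 (far infrared)

Since this transition ends at n = 4, it belongs to the Brackett series.

For reference, this 9 → 4 line has photon energy
ΔE = 13.6057 eV × (1/4² - 1/9²) = 0.682384645 eV,
corresponding to wavelength λ = hc/ΔE = 1239.84 eV·nm / 0.682384645 eV = 1816.922 nm in the infrared region.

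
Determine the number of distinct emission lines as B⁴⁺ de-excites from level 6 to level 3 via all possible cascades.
6

The electron can occupy levels n = 3, 4, ..., 6 during de-excitation — that is m = 6 - 3 + 1 = 4 distinct levels.

The number of distinct spectral lines equals the number of ways to choose 2 of these m levels (each pair gives one possible emission transition):

Number of lines = m(m-1)/2 = 4×3/2 = 6

These correspond to all possible transitions between the 4 levels:
6 → 5, 6 → 4, 6 → 3, 5 → 4, 5 → 3, 4 → 3

Each transition produces a photon with a unique energy (and thus wavelength). This count does not depend on Z.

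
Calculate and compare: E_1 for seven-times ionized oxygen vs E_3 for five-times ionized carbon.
O⁷⁺ at n = 1 (E = -870.764800 eV)

Using E_n = -13.6057 Z² / n² eV:

O⁷⁺ (Z = 8) at n = 1:
E = -13.6057 × 8² / 1² = -13.6057 × 64 / 1 = -870.764800000 eV

C⁵⁺ (Z = 6) at n = 3:
E = -13.6057 × 6² / 3² = -13.6057 × 36 / 9 = -54.422800000 eV

Since -870.764800000 eV < -54.422800000 eV,
O⁷⁺ at n = 1 is more tightly bound (requires more energy to ionize).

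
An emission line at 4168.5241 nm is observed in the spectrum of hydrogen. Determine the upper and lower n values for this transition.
n = 13 → n = 6

First, find the photon energy from the wavelength (hc = 1239.84 eV·nm):
E = hc/λ = 1239.84 eV·nm / 4168.5241 nm = 0.29742901 eV

The energy levels of hydrogen satisfy E_n = -13.6057 / n² eV, so an emission n_i → n_f releases
ΔE = 13.6057 × (1/n_f² − 1/n_i²) eV.

Setting ΔE equal to the photon energy:
1/n_f² − 1/n_i² = 0.29742901 / 13.6057 = 0.021860618

Since 1/n_i² must be positive, we need 1/n_f² > 0.021860618, i.e. n_f ≤ 6. For each allowed n_f, solve n_i = (1/n_f² − 0.021860618)^(−1/2) and check whether it is a whole number:
  n_f = 1: 1/n_i² = 1.000000000 − 0.021860618 = 0.978139382 → n_i = 1.011  (not an integer) ✗
  n_f = 2: 1/n_i² = 0.250000000 − 0.021860618 = 0.228139382 → n_i = 2.094  (not an integer) ✗
  n_f = 3: 1/n_i² = 0.111111111 − 0.021860618 = 0.089250493 → n_i = 3.347  (not an integer) ✗
  n_f = 4: 1/n_i² = 0.062500000 − 0.021860618 = 0.040639382 → n_i = 4.961  (not an integer) ✗
  n_f = 5: 1/n_i² = 0.040000000 − 0.021860618 = 0.018139382 → n_i = 7.425  (not an integer) ✗
  n_f = 6: 1/n_i² = 0.027777778 − 0.021860618 = 0.005917160 → n_i = 13.000  → integer, n_i = 13 ✓

Only n_f = 6 gives an integer upper level, n_i = 13.

The transition is from n = 13 to n = 6 (emission).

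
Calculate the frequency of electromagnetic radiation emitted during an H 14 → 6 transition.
7.45996e+13 Hz

First, find the transition energy:
E_14 = -13.6057 / 14² = -0.069416837 eV
E_6 = -13.6057 / 6² = -0.377936111 eV
|ΔE| = |E_6 - E_14| = 0.308519274 eV

Convert to Joules: E = 0.308519274 eV × (1.602177 × 10⁻¹⁹ J/eV) = 4.9430248e-20 J

Using E = hf:
f = E/h = 4.9430248e-20 J / (6.62607 × 10⁻³⁴ J·s)
f = 7.45996e+13 Hz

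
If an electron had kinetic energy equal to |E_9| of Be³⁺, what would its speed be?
9.723e+05 m/s (or 0.32% of c)

The binding energy at n = 9 for Be³⁺ is:
E_9 = -13.6057 × 4²/9² = -2.687546 eV
|E_9| = 2.687546 eV

Convert to Joules:
KE = 2.687546 eV × (1.602177 × 10⁻¹⁹ J/eV) = 4.30592e-19 J

Using KE = ½mv²:
v = √(2·KE/m_e)
v = √(2 × 4.30592e-19 J / 9.10938 × 10⁻³¹ kg)
v = 9.723e+05 m/s

This is approximately 0.32% the speed of light.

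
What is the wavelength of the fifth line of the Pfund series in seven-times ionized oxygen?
47.4617 nm

The lines of a series are numbered from the longest wavelength (smallest ΔE) outward; the fifth line is the transition from n = n_f + 5 to n_f.
The Pfund series has all transitions ending at n_f = 5.

For O⁷⁺ (Z = 8), the fifth line (ε-line) is the jump from n = 10 to n = 5:
E_10 = -13.6057 × 8² / 10² = -8.707648 eV
E_5 = -13.6057 × 8² / 5² = -34.830592 eV
ΔE = E_10 - E_5 = 26.122944 eV

λ = hc/E = 1239.84 eV·nm / 26.122944 eV
λ = 47.4617 nm

This is the ε-line of the Pfund series in O⁷⁺.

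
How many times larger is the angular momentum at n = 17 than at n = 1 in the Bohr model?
17.00000

In the Bohr model, L_n = nℏ, so the ratio is purely the ratio of quantum numbers:

L_17/L_1 = 17ℏ / 1ℏ = 17/1 = 17.00000

The angular momentum scales linearly with n.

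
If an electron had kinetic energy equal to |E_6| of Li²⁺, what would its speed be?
1.0938e+06 m/s (or 0.3649% of c)

The binding energy at n = 6 for Li²⁺ is:
E_6 = -13.6057 × 3²/6² = -3.4014250 eV
|E_6| = 3.4014250 eV

Convert to Joules:
KE = 3.4014250 eV × (1.602177 × 10⁻¹⁹ J/eV) = 5.449685e-19 J

Using KE = ½mv²:
v = √(2·KE/m_e)
v = √(2 × 5.449685e-19 J / 9.10938 × 10⁻³¹ kg)
v = 1.0938e+06 m/s

This is approximately 0.3649% the speed of light.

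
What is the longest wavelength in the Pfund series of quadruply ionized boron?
298.2322 nm

The longest wavelength corresponds to the smallest energy transition in the series.
The Pfund series has all transitions ending at n_f = 5.

For B⁴⁺ (Z = 5), the first line (α-line) is the jump from n = 6 to n = 5:
E_6 = -13.6057 × 5² / 6² = -9.44840278 eV
E_5 = -13.6057 × 5² / 5² = -13.60570000 eV
ΔE = E_6 - E_5 = 4.15729722 eV

λ = hc/E = 1239.84 eV·nm / 4.15729722 eV
λ = 298.2322 nm

This is the α-line of the Pfund series in B⁴⁺.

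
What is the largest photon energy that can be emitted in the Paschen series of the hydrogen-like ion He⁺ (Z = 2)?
6.0470 eV

The series limit corresponds to the transition from n = ∞ to n = 3.
This is the highest energy (shortest wavelength) transition in the Paschen series.

E_∞ = 0 eV
E_3 = -13.6057 × 2² / 3² = -6.0470 eV

Energy at series limit:
ΔE = E_∞ - E_3 = 0 - (-6.0470) = 6.0470 eV

This energy equals the ionization energy from the n = 3 state of He⁺.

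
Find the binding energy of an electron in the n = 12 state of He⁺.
0.3779 eV

The ionization energy is the energy needed to remove the electron completely (n → ∞).

For a hydrogen-like ion with Z = 2, E_n = -13.6057 Z² / n² eV.

At n = 12: E_12 = -13.6057 × 2² / 12² = -0.3779361 eV
At n = ∞: E_∞ = 0 eV

Ionization energy = E_∞ - E_12 = 0 - (-0.3779361) = 0.3779361 eV
Ionization energy ≈ 0.3779 eV

This is also called the binding energy of the electron in state n = 12.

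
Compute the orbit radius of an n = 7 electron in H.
2.59297 nm (or 25.92968 Å)

The Bohr radius formula is:
r_n = n² a₀ / Z

where a₀ = 0.05291772 nm is the Bohr radius.

For H (Z = 1) at n = 7:
r_7 = 7² × 0.05291772 nm / 1
r_7 = 49 × 0.05291772 nm / 1
r_7 = 2.592968 nm / 1
r_7 = 2.59297 nm

The electron orbits at approximately 2.59297 nm from the nucleus.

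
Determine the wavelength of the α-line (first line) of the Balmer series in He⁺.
164.028 nm

The longest wavelength corresponds to the smallest energy transition in the series.
The Balmer series has all transitions ending at n_f = 2.

For He⁺ (Z = 2), the first line (α-line) is the jump from n = 3 to n = 2:
E_3 = -13.6057 × 2² / 3² = -6.0469778 eV
E_2 = -13.6057 × 2² / 2² = -13.6057000 eV
ΔE = E_3 - E_2 = 7.5587222 eV

λ = hc/E = 1239.84 eV·nm / 7.5587222 eV
λ = 164.028 nm

This is the α-line of the Balmer series in He⁺.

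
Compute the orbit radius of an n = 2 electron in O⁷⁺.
0.0265 nm (or 0.2646 Å)

The Bohr radius formula is:
r_n = n² a₀ / Z

where a₀ = 0.0529177 nm is the Bohr radius.

For O⁷⁺ (Z = 8) at n = 2:
r_2 = 2² × 0.0529177 nm / 8
r_2 = 4 × 0.0529177 nm / 8
r_2 = 0.21167 nm / 8
r_2 = 0.0265 nm

The electron orbits at approximately 0.0265 nm from the nucleus.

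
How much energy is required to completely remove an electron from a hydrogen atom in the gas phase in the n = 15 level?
0.060 eV

The ionization energy is the energy needed to remove the electron completely (n → ∞).

For hydrogen, E_n = -13.6057 eV / n².

At n = 15: E_15 = -13.6057 / 15² = -0.060470 eV
At n = ∞: E_∞ = 0 eV

Ionization energy = E_∞ - E_15 = 0 - (-0.060470) = 0.060470 eV
Ionization energy ≈ 0.060 eV

This is also called the binding energy of the electron in state n = 15.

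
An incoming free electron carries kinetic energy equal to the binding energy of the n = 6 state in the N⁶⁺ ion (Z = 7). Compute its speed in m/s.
2.5523e+06 m/s (or 0.85% of c)

The binding energy at n = 6 for N⁶⁺ is:
E_6 = -13.6057 × 7²/6² = -18.518869 eV
|E_6| = 18.518869 eV

Convert to Joules:
KE = 18.518869 eV × (1.602177 × 10⁻¹⁹ J/eV) = 2.967051e-18 J

Using KE = ½mv²:
v = √(2·KE/m_e)
v = √(2 × 2.967051e-18 J / 9.10938 × 10⁻³¹ kg)
v = 2.5523e+06 m/s

This is approximately 0.85% the speed of light.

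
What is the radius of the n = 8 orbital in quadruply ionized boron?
0.6773 nm (or 6.7735 Å)

The Bohr radius formula is:
r_n = n² a₀ / Z

where a₀ = 0.0529177 nm is the Bohr radius.

For B⁴⁺ (Z = 5) at n = 8:
r_8 = 8² × 0.0529177 nm / 5
r_8 = 64 × 0.0529177 nm / 5
r_8 = 3.38673 nm / 5
r_8 = 0.6773 nm

The electron orbits at approximately 0.6773 nm from the nucleus.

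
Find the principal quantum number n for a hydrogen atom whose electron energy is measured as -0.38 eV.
n = 6

The exact energy levels follow E_n = -13.6057 eV / n².

The measured value (-0.38 eV) is reported to only 2 significant figures, so we must test candidate n values and see which one matches to that precision.

Candidate energies:
  n = 4:  E = -13.6057/4² = -0.85036 eV
  n = 5:  E = -13.6057/5² = -0.54423 eV
  n = 6:  E = -13.6057/6² = -0.37794 eV  ← matches
  n = 7:  E = -13.6057/7² = -0.27767 eV
  n = 8:  E = -13.6057/8² = -0.21259 eV

Checking against the measurement of -0.38 eV (2 sig figs), only n = 6 agrees:
E_6 = -0.37794 eV, which rounds to -0.38 eV ✓

Therefore n = 6.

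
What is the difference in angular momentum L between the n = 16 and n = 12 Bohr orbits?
4.218e-34 J·s (or 4ℏ)

In the Bohr model, L_n = nℏ where ℏ = 1.05457e-34 J·s.

L_16 = 16ℏ = 1.68731e-33 J·s
L_12 = 12ℏ = 1.26548e-33 J·s

ΔL = L_16 - L_12 = (16 - 12)ℏ = 4ℏ
ΔL = 4 × 1.05457e-34 J·s = 4.218e-34 J·s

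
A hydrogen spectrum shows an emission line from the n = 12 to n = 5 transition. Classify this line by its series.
Pfund series

The spectral series in hydrogen are named based on the final (lower) energy level:
- Lyman series: n_final = 1 (ultraviolet)
- Balmer series: n_final = 2 (visible/near-UV)
- Paschen series: n_final = 3 (infrared)
- Brackett series: n_final = 4 (infrared)
- Pfund series: n_final = 5 (far infrared)

Since this transition ends at n = 5, it belongs to the Pfund series.

For reference, this 12 → 5 line has photon energy
ΔE = 13.6057 eV × (1/5² - 1/12²) = 0.44974397 eV,
corresponding to wavelength λ = hc/ΔE = 1239.84 eV·nm / 0.44974397 eV = 2756.77 nm in the far infrared region.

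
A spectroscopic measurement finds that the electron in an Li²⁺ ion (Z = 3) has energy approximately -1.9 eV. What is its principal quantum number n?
n = 8

The exact energy levels follow E_n = -13.6057 Z² / n² eV with Z = 3.

The measured value (-1.9 eV) is reported to only 2 significant figures, so we must test candidate n values and see which one matches to that precision.

Candidate energies:
  n = 6:  E = -13.6057 × 3² / 6² = -3.401425 eV
  n = 7:  E = -13.6057 × 3² / 7² = -2.499006 eV
  n = 8:  E = -13.6057 × 3² / 8² = -1.913302 eV  ← matches
  n = 9:  E = -13.6057 × 3² / 9² = -1.511744 eV
  n = 10:  E = -13.6057 × 3² / 10² = -1.224513 eV

Checking against the measurement of -1.9 eV (2 sig figs), only n = 8 agrees:
E_8 = -1.913302 eV, which rounds to -1.9 eV ✓

Therefore n = 8.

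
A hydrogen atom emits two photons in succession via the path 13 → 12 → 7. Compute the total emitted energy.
0.20 eV

The energy levels of hydrogen are E_n = -13.6057 / n² eV.

First transition (13 → 12):
ΔE₁ = |E_12 - E_13|
ΔE₁ = |-0.09448403 - (-0.08050710)| = 0.01398 eV

Second transition (12 → 7):
ΔE₂ = |E_7 - E_12|
ΔE₂ = |-0.27766735 - (-0.09448403)| = 0.18318 eV

Total energy released:
E_total = ΔE₁ + ΔE₂ = 0.01398 + 0.18318 = 0.20 eV

Note: This equals the direct transition 13 → 7: 0.20 eV ✓
Energy is conserved regardless of the path taken.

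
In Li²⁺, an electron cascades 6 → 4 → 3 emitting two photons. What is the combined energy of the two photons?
10.204 eV

The energy levels of Li²⁺ are E_n = -13.6057 × 3² / n² eV.

First transition (6 → 4):
ΔE₁ = |E_4 - E_6|
ΔE₁ = |-7.653206250 - (-3.401425000)| = 4.251781 eV

Second transition (4 → 3):
ΔE₂ = |E_3 - E_4|
ΔE₂ = |-13.605700000 - (-7.653206250)| = 5.952494 eV

Total energy released:
E_total = ΔE₁ + ΔE₂ = 4.251781 + 5.952494 = 10.204 eV

Note: This equals the direct transition 6 → 3: 10.204 eV ✓
Energy is conserved regardless of the path taken.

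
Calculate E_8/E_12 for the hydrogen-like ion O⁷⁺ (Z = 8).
2.250000

Using E_n = -13.6057 Z² / n² eV with Z = 8:

E_8 = -13.6057 × 8² / 8² = -870.7648 / 64 = -13.605700000000 eV
E_12 = -13.6057 × 8² / 12² = -870.7648 / 144 = -6.046977777778 eV

The ratio is:
E_8/E_12 = (-13.605700000000) / (-6.046977777778)
E_8/E_12 = (-870.7648/64) / (-870.7648/144)
E_8/E_12 = 144/64
E_8/E_12 = 2.250000
(Note: the Z² factors cancel in the ratio.)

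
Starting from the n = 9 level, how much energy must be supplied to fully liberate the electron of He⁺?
0.672 eV

The ionization energy is the energy needed to remove the electron completely (n → ∞).

For a hydrogen-like ion with Z = 2, E_n = -13.6057 Z² / n² eV.

At n = 9: E_9 = -13.6057 × 2² / 9² = -0.671886 eV
At n = ∞: E_∞ = 0 eV

Ionization energy = E_∞ - E_9 = 0 - (-0.671886) = 0.671886 eV
Ionization energy ≈ 0.672 eV

This is also called the binding energy of the electron in state n = 9.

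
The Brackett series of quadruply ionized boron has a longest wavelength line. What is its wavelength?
162.0027 nm

The longest wavelength corresponds to the smallest energy transition in the series.
The Brackett series has all transitions ending at n_f = 4.

For B⁴⁺ (Z = 5), the first line (α-line) is the jump from n = 5 to n = 4:
E_5 = -13.6057 × 5² / 5² = -13.60570000 eV
E_4 = -13.6057 × 5² / 4² = -21.25890625 eV
ΔE = E_5 - E_4 = 7.65320625 eV

λ = hc/E = 1239.84 eV·nm / 7.65320625 eV
λ = 162.0027 nm

This is the α-line of the Brackett series in B⁴⁺.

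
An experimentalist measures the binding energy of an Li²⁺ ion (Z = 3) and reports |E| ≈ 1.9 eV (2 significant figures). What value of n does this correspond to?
n = 8

The exact energy levels follow E_n = -13.6057 Z² / n² eV with Z = 3.

The measured value (-1.9 eV) is reported to only 2 significant figures, so we must test candidate n values and see which one matches to that precision.

Candidate energies:
  n = 6:  E = -13.6057 × 3² / 6² = -3.40143 eV
  n = 7:  E = -13.6057 × 3² / 7² = -2.49901 eV
  n = 8:  E = -13.6057 × 3² / 8² = -1.91330 eV  ← matches
  n = 9:  E = -13.6057 × 3² / 9² = -1.51174 eV
  n = 10:  E = -13.6057 × 3² / 10² = -1.22451 eV

Checking against the measurement of -1.9 eV (2 sig figs), only n = 8 agrees:
E_8 = -1.91330 eV, which rounds to -1.9 eV ✓

Therefore n = 8.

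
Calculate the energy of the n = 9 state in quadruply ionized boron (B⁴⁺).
-4.1993 eV

For hydrogen-like ions, the energy levels scale with Z²:
E_n = -13.6057 Z² / n² eV

For B⁴⁺ (Z = 5) at n = 9:
E_9 = -13.6057 × 5² / 9²
E_9 = -13.6057 × 25 / 81
E_9 = -340.1425 / 81
E_9 = -4.1993 eV

The energy is 25 times more negative than hydrogen at the same n due to the stronger nuclear charge.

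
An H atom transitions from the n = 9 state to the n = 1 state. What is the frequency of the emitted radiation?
3.25e+15 Hz

First, find the transition energy:
E_9 = -13.6057 / 9² = -0.16797 eV
E_1 = -13.6057 / 1² = -13.60570 eV
|ΔE| = |E_1 - E_9| = 13.43773 eV

Convert to Joules: E = 13.43773 eV × (1.602177 × 10⁻¹⁹ J/eV) = 2.1530e-18 J

Using E = hf:
f = E/h = 2.1530e-18 J / (6.62607 × 10⁻³⁴ J·s)
f = 3.25e+15 Hz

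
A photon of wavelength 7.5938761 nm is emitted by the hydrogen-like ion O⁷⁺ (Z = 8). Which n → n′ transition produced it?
n = 4 → n = 2

First, find the photon energy from the wavelength (hc = 1239.84 eV·nm):
E = hc/λ = 1239.84 eV·nm / 7.5938761 nm = 163.26840 eV

The energy levels of O⁷⁺ satisfy E_n = -13.6057 × 8² / n² eV, so an emission n_i → n_f releases
ΔE = 13.6057 × 8² × (1/n_f² − 1/n_i²) eV.

Setting ΔE equal to the photon energy:
1/n_f² − 1/n_i² = 163.26840 / (13.6057 × 8²) = 0.18750000

Since 1/n_i² must be positive, we need 1/n_f² > 0.18750000, i.e. n_f ≤ 2. For each allowed n_f, solve n_i = (1/n_f² − 0.18750000)^(−1/2) and check whether it is a whole number:
  n_f = 1: 1/n_i² = 1.00000000 − 0.18750000 = 0.81250000 → n_i = 1.109  (not an integer) ✗
  n_f = 2: 1/n_i² = 0.25000000 − 0.18750000 = 0.06250000 → n_i = 4.000  → integer, n_i = 4 ✓

Only n_f = 2 gives an integer upper level, n_i = 4.

The transition is from n = 4 to n = 2 (emission).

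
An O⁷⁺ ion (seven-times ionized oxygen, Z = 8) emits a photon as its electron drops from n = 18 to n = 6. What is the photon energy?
21.50037 eV

The energy levels are E_n = -13.6057 Z² eV / n².

Energy at n = 18: E_18 = -13.6057 × 8² / 18² = -2.68754568 eV
Energy at n = 6: E_6 = -13.6057 × 8² / 6² = -24.18791111 eV

For emission (electron falling to lower state), the photon energy is:
E_photon = E_18 - E_6 = |-2.68754568 - (-24.18791111)|
E_photon = 21.50037 eV

This energy is carried away by the emitted photon.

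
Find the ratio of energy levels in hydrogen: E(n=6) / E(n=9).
2.250

Using E_n = -13.6057 Z² / n² eV with Z = 1:

E_6 = -13.6057 / 6² = -13.6057 / 36 = -0.377936111 eV
E_9 = -13.6057 / 9² = -13.6057 / 81 = -0.167971605 eV

The ratio is:
E_6/E_9 = (-0.377936111) / (-0.167971605)
E_6/E_9 = (-13.6057/36) / (-13.6057/81)
E_6/E_9 = 81/36
E_6/E_9 = 2.250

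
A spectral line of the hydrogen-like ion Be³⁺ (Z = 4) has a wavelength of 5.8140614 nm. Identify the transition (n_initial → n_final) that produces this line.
n = 7 → n = 1

First, find the photon energy from the wavelength (hc = 1239.84 eV·nm):
E = hc/λ = 1239.84 eV·nm / 5.8140614 nm = 213.24852 eV

The energy levels of Be³⁺ satisfy E_n = -13.6057 × 4² / n² eV, so an emission n_i → n_f releases
ΔE = 13.6057 × 4² × (1/n_f² − 1/n_i²) eV.

Setting ΔE equal to the photon energy:
1/n_f² − 1/n_i² = 213.24852 / (13.6057 × 4²) = 0.97959183

Since 1/n_i² must be positive, we need 1/n_f² > 0.97959183, i.e. n_f ≤ 1. For each allowed n_f, solve n_i = (1/n_f² − 0.97959183)^(−1/2) and check whether it is a whole number:
  n_f = 1: 1/n_i² = 1.00000000 − 0.97959183 = 0.02040817 → n_i = 7.000  → integer, n_i = 7 ✓

Only n_f = 1 gives an integer upper level, n_i = 7.

The transition is from n = 7 to n = 1 (emission).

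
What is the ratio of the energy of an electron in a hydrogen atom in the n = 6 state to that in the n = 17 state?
8.028

Using E_n = -13.6057 Z² / n² eV with Z = 1:

E_6 = -13.6057 / 6² = -13.6057 / 36 = -0.377936111 eV
E_17 = -13.6057 / 17² = -13.6057 / 289 = -0.047078547 eV

The ratio is:
E_6/E_17 = (-0.377936111) / (-0.047078547)
E_6/E_17 = (-13.6057/36) / (-13.6057/289)
E_6/E_17 = 289/36
E_6/E_17 = 8.028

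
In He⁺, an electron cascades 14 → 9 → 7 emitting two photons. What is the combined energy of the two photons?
0.833002 eV

The energy levels of He⁺ are E_n = -13.6057 × 2² / n² eV.

First transition (14 → 9):
ΔE₁ = |E_9 - E_14|
ΔE₁ = |-0.671886419753 - (-0.277667346939)| = 0.394219073 eV

Second transition (9 → 7):
ΔE₂ = |E_7 - E_9|
ΔE₂ = |-1.110669387755 - (-0.671886419753)| = 0.438782968 eV

Total energy released:
E_total = ΔE₁ + ΔE₂ = 0.394219073 + 0.438782968 = 0.833002 eV

Note: This equals the direct transition 14 → 7: 0.833002 eV ✓
Energy is conserved regardless of the path taken.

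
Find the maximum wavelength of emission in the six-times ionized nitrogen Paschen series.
38.2572 nm

The longest wavelength corresponds to the smallest energy transition in the series.
The Paschen series has all transitions ending at n_f = 3.

For N⁶⁺ (Z = 7), the first line (α-line) is the jump from n = 4 to n = 3:
E_4 = -13.6057 × 7² / 4² = -41.667456 eV
E_3 = -13.6057 × 7² / 3² = -74.075478 eV
ΔE = E_4 - E_3 = 32.408022 eV

λ = hc/E = 1239.84 eV·nm / 32.408022 eV
λ = 38.2572 nm

This is the α-line of the Paschen series in N⁶⁺.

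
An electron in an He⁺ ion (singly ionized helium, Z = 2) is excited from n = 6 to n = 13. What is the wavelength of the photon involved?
1042.131 nm

First, find the transition energy using E_n = -13.6057 Z² / n² eV:
E_6 = -13.6057 × 2² / 6² = -1.51174444 eV
E_13 = -13.6057 × 2² / 13² = -0.32202840 eV

Photon energy: |ΔE| = |E_13 - E_6| = 1.18971604 eV

Convert to wavelength using E = hc/λ with hc = 1239.84 eV·nm:
λ = hc/E = 1239.84 eV·nm / 1.18971604 eV
λ = 1042.131 nm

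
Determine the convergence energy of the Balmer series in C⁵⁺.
122.4513 eV

The series limit corresponds to the transition from n = ∞ to n = 2.
This is the highest energy (shortest wavelength) transition in the Balmer series.

E_∞ = 0 eV
E_2 = -13.6057 × 6² / 2² = -122.4513 eV

Energy at series limit:
ΔE = E_∞ - E_2 = 0 - (-122.4513) = 122.4513 eV

This energy equals the ionization energy from the n = 2 state of C⁵⁺.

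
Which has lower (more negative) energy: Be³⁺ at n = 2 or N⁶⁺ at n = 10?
Be³⁺ at n = 2 (E = -54.42 eV)

Using E_n = -13.6057 Z² / n² eV:

Be³⁺ (Z = 4) at n = 2:
E = -13.6057 × 4² / 2² = -13.6057 × 16 / 4 = -54.42280 eV

N⁶⁺ (Z = 7) at n = 10:
E = -13.6057 × 7² / 10² = -13.6057 × 49 / 100 = -6.66679 eV

Since -54.42280 eV < -6.66679 eV,
Be³⁺ at n = 2 is more tightly bound (requires more energy to ionize).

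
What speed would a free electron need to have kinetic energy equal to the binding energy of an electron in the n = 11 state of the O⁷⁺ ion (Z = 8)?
1.59105e+06 m/s (or 0.5307% of c)

The binding energy at n = 11 for O⁷⁺ is:
E_11 = -13.6057 × 8²/11² = -7.19640331 eV
|E_11| = 7.19640331 eV

Convert to Joules:
KE = 7.19640331 eV × (1.602177 × 10⁻¹⁹ J/eV) = 1.1529912e-18 J

Using KE = ½mv²:
v = √(2·KE/m_e)
v = √(2 × 1.1529912e-18 J / 9.10938 × 10⁻³¹ kg)
v = 1.59105e+06 m/s

This is approximately 0.5307% the speed of light.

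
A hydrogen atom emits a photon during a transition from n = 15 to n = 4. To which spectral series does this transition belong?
Brackett series

The spectral series in hydrogen are named based on the final (lower) energy level:
- Lyman series: n_final = 1 (ultraviolet)
- Balmer series: n_final = 2 (visible/near-UV)
- Paschen series: n_final = 3 (infrared)
- Brackett series: n_final = 4 (infrared)
- Pfund series: n_final = 5 (far infrared)

Since this transition ends at n = 4, it belongs to the Brackett series.

For reference, this 15 → 4 line has photon energy
ΔE = 13.6057 eV × (1/4² - 1/15²) = 0.78988647222 eV,
corresponding to wavelength λ = hc/ΔE = 1239.84 eV·nm / 0.78988647222 eV = 1569.64329 nm in the infrared region.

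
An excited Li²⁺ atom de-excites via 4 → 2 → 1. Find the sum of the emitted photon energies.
114.798 eV

The energy levels of Li²⁺ are E_n = -13.6057 × 3² / n² eV.

First transition (4 → 2):
ΔE₁ = |E_2 - E_4|
ΔE₁ = |-30.612825000 - (-7.653206250)| = 22.959619 eV

Second transition (2 → 1):
ΔE₂ = |E_1 - E_2|
ΔE₂ = |-122.451300000 - (-30.612825000)| = 91.838475 eV

Total energy released:
E_total = ΔE₁ + ΔE₂ = 22.959619 + 91.838475 = 114.798 eV

Note: This equals the direct transition 4 → 1: 114.798 eV ✓
Energy is conserved regardless of the path taken.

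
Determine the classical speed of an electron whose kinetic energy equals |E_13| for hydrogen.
1.68e+05 m/s (or 0.06% of c)

The binding energy at n = 13 for hydrogen is:
E_13 = -13.6057/13² = -0.0805071 eV
|E_13| = 0.0805071 eV

Convert to Joules:
KE = 0.0805071 eV × (1.602177 × 10⁻¹⁹ J/eV) = 1.2899e-20 J

Using KE = ½mv²:
v = √(2·KE/m_e)
v = √(2 × 1.2899e-20 J / 9.10938 × 10⁻³¹ kg)
v = 1.68e+05 m/s

This is approximately 0.06% the speed of light.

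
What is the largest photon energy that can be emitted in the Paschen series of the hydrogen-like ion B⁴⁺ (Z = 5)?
37.793611 eV

The series limit corresponds to the transition from n = ∞ to n = 3.
This is the highest energy (shortest wavelength) transition in the Paschen series.

E_∞ = 0 eV
E_3 = -13.6057 × 5² / 3² = -37.793611 eV

Energy at series limit:
ΔE = E_∞ - E_3 = 0 - (-37.793611) = 37.793611 eV

This energy equals the ionization energy from the n = 3 state of B⁴⁺.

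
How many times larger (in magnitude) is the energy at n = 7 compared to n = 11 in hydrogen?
2.4694

Using E_n = -13.6057 Z² / n² eV with Z = 1:

E_7 = -13.6057 / 7² = -13.6057 / 49 = -0.2776673469 eV
E_11 = -13.6057 / 11² = -13.6057 / 121 = -0.1124438017 eV

The ratio is:
E_7/E_11 = (-0.2776673469) / (-0.1124438017)
E_7/E_11 = (-13.6057/49) / (-13.6057/121)
E_7/E_11 = 121/49
E_7/E_11 = 2.4694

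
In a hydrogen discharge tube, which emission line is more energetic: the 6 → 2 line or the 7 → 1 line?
7 → 1

Calculate the energy for each transition:

Transition 6 → 2:
ΔE₁ = |E_2 - E_6| = |-13.6057/2² - (-13.6057/6²)|
ΔE₁ = |-3.4014250000 - (-0.3779361111)| = 3.0234889 eV

Transition 7 → 1:
ΔE₂ = |E_1 - E_7| = |-13.6057/1² - (-13.6057/7²)|
ΔE₂ = |-13.6057000000 - (-0.2776673469)| = 13.3280327 eV

Since 13.3280327 eV > 3.0234889 eV, the transition 7 → 1 emits the more energetic photon.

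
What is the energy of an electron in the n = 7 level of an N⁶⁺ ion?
-13.606 eV

For hydrogen-like ions, the energy levels scale with Z²:
E_n = -13.6057 Z² / n² eV

For N⁶⁺ (Z = 7) at n = 7:
E_7 = -13.6057 × 7² / 7²
E_7 = -13.6057 × 49 / 49
E_7 = -666.6793 / 49
E_7 = -13.606 eV

The energy is 49 times more negative than hydrogen at the same n due to the stronger nuclear charge.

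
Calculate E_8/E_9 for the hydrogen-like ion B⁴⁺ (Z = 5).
1.265625

Using E_n = -13.6057 Z² / n² eV with Z = 5:

E_8 = -13.6057 × 5² / 8² = -340.1425 / 64 = -5.31472656250 eV
E_9 = -13.6057 × 5² / 9² = -340.1425 / 81 = -4.19929012346 eV

The ratio is:
E_8/E_9 = (-5.31472656250) / (-4.19929012346)
E_8/E_9 = (-340.1425/64) / (-340.1425/81)
E_8/E_9 = 81/64
E_8/E_9 = 1.265625
(Note: the Z² factors cancel in the ratio.)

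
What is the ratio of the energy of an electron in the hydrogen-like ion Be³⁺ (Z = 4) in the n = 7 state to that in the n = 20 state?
8.16327

Using E_n = -13.6057 Z² / n² eV with Z = 4:

E_7 = -13.6057 × 4² / 7² = -217.6912 / 49 = -4.44267755102 eV
E_20 = -13.6057 × 4² / 20² = -217.6912 / 400 = -0.54422800000 eV

The ratio is:
E_7/E_20 = (-4.44267755102) / (-0.54422800000)
E_7/E_20 = (-217.6912/49) / (-217.6912/400)
E_7/E_20 = 400/49
E_7/E_20 = 8.16327
(Note: the Z² factors cancel in the ratio.)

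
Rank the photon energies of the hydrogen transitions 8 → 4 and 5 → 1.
5 → 1

Calculate the energy for each transition:

Transition 8 → 4:
ΔE₁ = |E_4 - E_8| = |-13.6057/4² - (-13.6057/8²)|
ΔE₁ = |-0.850356250 - (-0.212589063)| = 0.637767 eV

Transition 5 → 1:
ΔE₂ = |E_1 - E_5| = |-13.6057/1² - (-13.6057/5²)|
ΔE₂ = |-13.605700000 - (-0.544228000)| = 13.061472 eV

Since 13.061472 eV > 0.637767 eV, the transition 5 → 1 emits the more energetic photon.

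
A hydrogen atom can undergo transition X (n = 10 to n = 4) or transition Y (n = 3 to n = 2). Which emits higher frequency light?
3 → 2

Calculate the energy for each transition:

Transition 10 → 4:
ΔE₁ = |E_4 - E_10| = |-13.6057/4² - (-13.6057/10²)|
ΔE₁ = |-0.8503562500 - (-0.1360570000)| = 0.7142993 eV

Transition 3 → 2:
ΔE₂ = |E_2 - E_3| = |-13.6057/2² - (-13.6057/3²)|
ΔE₂ = |-3.4014250000 - (-1.5117444444)| = 1.8896806 eV

Since 1.8896806 eV > 0.7142993 eV, the transition 3 → 2 emits the more energetic photon.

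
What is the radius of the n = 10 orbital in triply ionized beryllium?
1.322943 nm (or 13.229430 Å)

The Bohr radius formula is:
r_n = n² a₀ / Z

where a₀ = 0.052917721 nm is the Bohr radius.

For Be³⁺ (Z = 4) at n = 10:
r_10 = 10² × 0.052917721 nm / 4
r_10 = 100 × 0.052917721 nm / 4
r_10 = 5.2917721 nm / 4
r_10 = 1.322943 nm

The electron orbits at approximately 1.322943 nm from the nucleus.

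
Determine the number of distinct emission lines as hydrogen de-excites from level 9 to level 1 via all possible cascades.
36

The electron can occupy levels n = 1, 2, ..., 9 during de-excitation — that is m = 9 - 1 + 1 = 9 distinct levels.

The number of distinct spectral lines equals the number of ways to choose 2 of these m levels (each pair gives one possible emission transition):

Number of lines = m(m-1)/2 = 9×8/2 = 36

These correspond to all possible transitions between the 9 levels:
9 → 8, 9 → 7, 9 → 6, 9 → 5, 9 → 4, 9 → 3, 9 → 2, 9 → 1...

Each transition produces a photon with a unique energy (and thus wavelength). This count does not depend on Z.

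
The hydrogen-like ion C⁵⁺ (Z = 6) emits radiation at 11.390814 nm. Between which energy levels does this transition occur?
n = 6 → n = 2

First, find the photon energy from the wavelength (hc = 1239.84 eV·nm):
E = hc/λ = 1239.84 eV·nm / 11.390814 nm = 108.84560 eV

The energy levels of C⁵⁺ satisfy E_n = -13.6057 × 6² / n² eV, so an emission n_i → n_f releases
ΔE = 13.6057 × 6² × (1/n_f² − 1/n_i²) eV.

Setting ΔE equal to the photon energy:
1/n_f² − 1/n_i² = 108.84560 / (13.6057 × 6²) = 0.22222222

Since 1/n_i² must be positive, we need 1/n_f² > 0.22222222, i.e. n_f ≤ 2. For each allowed n_f, solve n_i = (1/n_f² − 0.22222222)^(−1/2) and check whether it is a whole number:
  n_f = 1: 1/n_i² = 1.00000000 − 0.22222222 = 0.77777778 → n_i = 1.134  (not an integer) ✗
  n_f = 2: 1/n_i² = 0.25000000 − 0.22222222 = 0.02777778 → n_i = 6.000  → integer, n_i = 6 ✓

Only n_f = 2 gives an integer upper level, n_i = 6.

The transition is from n = 6 to n = 2 (emission).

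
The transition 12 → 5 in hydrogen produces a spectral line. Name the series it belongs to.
Pfund series

The spectral series in hydrogen are named based on the final (lower) energy level:
- Lyman series: n_final = 1 (ultraviolet)
- Balmer series: n_final = 2 (visible/near-UV)
- Paschen series: n_final = 3 (infrared)
- Brackett series: n_final = 4 (infrared)
- Pfund series: n_final = 5 (far infrared)

Since this transition ends at n = 5, it belongs to the Pfund series.

For reference, this 12 → 5 line has photon energy
ΔE = 13.6057 eV × (1/5² - 1/12²) = 0.4497439722 eV,
corresponding to wavelength λ = hc/ΔE = 1239.84 eV·nm / 0.4497439722 eV = 2756.7685 nm in the far infrared region.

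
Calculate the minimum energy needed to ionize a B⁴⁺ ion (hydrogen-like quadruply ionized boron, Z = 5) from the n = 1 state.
340.14 eV

The ionization energy is the energy needed to remove the electron completely (n → ∞).

For a hydrogen-like ion with Z = 5, E_n = -13.6057 Z² / n² eV.

At n = 1: E_1 = -13.6057 × 5² / 1² = -340.14250 eV
At n = ∞: E_∞ = 0 eV

Ionization energy = E_∞ - E_1 = 0 - (-340.14250) = 340.14250 eV
Ionization energy ≈ 340.14 eV

This is also called the binding energy of the electron in state n = 1.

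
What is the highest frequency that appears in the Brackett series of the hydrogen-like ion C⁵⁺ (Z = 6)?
7.40e+15 Hz

The series limit corresponds to the transition from n = ∞ to n = 4.
This is the highest energy (shortest wavelength) transition in the Brackett series.

E_∞ = 0 eV
E_4 = -13.6057 × 6² / 4² = -30.61282500 eV

Energy at series limit:
ΔE = E_∞ - E_4 = 0 - (-30.61282500) = 30.61282500 eV
E = 30.61282500 eV × (1.602177 × 10⁻¹⁹ J/eV) = 4.9047e-18 J
f = E/h = 4.9047e-18 J / (6.62607 × 10⁻³⁴ J·s) = 7.40e+15 Hz

This energy equals the ionization energy from the n = 4 state of C⁵⁺.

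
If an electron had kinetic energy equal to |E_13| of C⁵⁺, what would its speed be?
1.0097e+06 m/s (or 0.34% of c)

The binding energy at n = 13 for C⁵⁺ is:
E_13 = -13.6057 × 6²/13² = -2.8982556 eV
|E_13| = 2.8982556 eV

Convert to Joules:
KE = 2.8982556 eV × (1.602177 × 10⁻¹⁹ J/eV) = 4.643518e-19 J

Using KE = ½mv²:
v = √(2·KE/m_e)
v = √(2 × 4.643518e-19 J / 9.10938 × 10⁻³¹ kg)
v = 1.0097e+06 m/s

This is approximately 0.34% the speed of light.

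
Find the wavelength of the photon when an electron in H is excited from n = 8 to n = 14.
8659.78 nm

First, find the transition energy using E_n = -13.6057 / n² eV:
E_8 = -13.6057 / 8² = -0.21258906 eV
E_14 = -13.6057 / 14² = -0.06941684 eV

Photon energy: |ΔE| = |E_14 - E_8| = 0.14317222 eV

Convert to wavelength using E = hc/λ with hc = 1239.84 eV·nm:
λ = hc/E = 1239.84 eV·nm / 0.14317222 eV
λ = 8659.78 nm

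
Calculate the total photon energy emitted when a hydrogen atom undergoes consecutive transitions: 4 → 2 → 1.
12.755344 eV

The energy levels of hydrogen are E_n = -13.6057 / n² eV.

First transition (4 → 2):
ΔE₁ = |E_2 - E_4|
ΔE₁ = |-3.401425000000 - (-0.850356250000)| = 2.551068750 eV

Second transition (2 → 1):
ΔE₂ = |E_1 - E_2|
ΔE₂ = |-13.605700000000 - (-3.401425000000)| = 10.204275000 eV

Total energy released:
E_total = ΔE₁ + ΔE₂ = 2.551068750 + 10.204275000 = 12.755344 eV

Note: This equals the direct transition 4 → 1: 12.755344 eV ✓
Energy is conserved regardless of the path taken.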